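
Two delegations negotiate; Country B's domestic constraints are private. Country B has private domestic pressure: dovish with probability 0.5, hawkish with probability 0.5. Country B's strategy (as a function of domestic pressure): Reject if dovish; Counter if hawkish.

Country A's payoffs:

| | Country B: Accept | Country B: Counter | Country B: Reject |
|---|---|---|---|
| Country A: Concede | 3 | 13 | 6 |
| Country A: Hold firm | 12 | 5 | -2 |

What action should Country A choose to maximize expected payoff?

E[Concede] = 0.5·(6) + 0.5·(13) = 9.5
E[Hold firm] = 0.5·(-2) + 0.5·(5) = 1.5
Best response: Concede (9.5 is the largest).

Concede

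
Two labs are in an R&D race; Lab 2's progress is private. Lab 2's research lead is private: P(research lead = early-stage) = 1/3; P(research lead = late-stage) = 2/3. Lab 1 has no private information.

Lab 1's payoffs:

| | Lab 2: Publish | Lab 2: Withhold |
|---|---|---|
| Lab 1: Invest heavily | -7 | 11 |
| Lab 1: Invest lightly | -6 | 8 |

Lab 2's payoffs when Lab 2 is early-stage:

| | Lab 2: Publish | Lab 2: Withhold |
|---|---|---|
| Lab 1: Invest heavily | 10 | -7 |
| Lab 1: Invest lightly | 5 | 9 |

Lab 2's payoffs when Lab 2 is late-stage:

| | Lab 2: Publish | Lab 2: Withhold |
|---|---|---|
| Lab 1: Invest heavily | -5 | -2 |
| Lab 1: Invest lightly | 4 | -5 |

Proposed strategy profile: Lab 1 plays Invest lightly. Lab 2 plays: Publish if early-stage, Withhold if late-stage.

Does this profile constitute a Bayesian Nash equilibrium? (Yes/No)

No

A profile is a BNE iff every type of every player is best-responding given beliefs about the other side.
Lab 1 plays Invest lightly: E[Invest lightly] = 1/3·(-6) + 2/3·(8) = 10/3; E[Invest heavily] = 5. Not best-responding. ✗
Lab 2 (research lead early-stage), facing Invest lightly: Publish gives 5, Withhold gives 9. Proposed Publish is not best — profitable deviation exists. ✗
Lab 2 (research lead late-stage), facing Invest lightly: Publish gives 4, Withhold gives -5. Proposed Withhold is not best — profitable deviation exists. ✗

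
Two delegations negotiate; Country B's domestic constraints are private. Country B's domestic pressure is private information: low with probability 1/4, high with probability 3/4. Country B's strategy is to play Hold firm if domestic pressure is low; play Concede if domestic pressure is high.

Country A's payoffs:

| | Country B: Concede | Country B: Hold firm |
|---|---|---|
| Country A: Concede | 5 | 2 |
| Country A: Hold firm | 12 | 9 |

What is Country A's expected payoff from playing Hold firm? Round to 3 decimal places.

11.250

E[Hold firm] = 1/4·9 + 3/4·12 = 9/4 + 9 = 45/4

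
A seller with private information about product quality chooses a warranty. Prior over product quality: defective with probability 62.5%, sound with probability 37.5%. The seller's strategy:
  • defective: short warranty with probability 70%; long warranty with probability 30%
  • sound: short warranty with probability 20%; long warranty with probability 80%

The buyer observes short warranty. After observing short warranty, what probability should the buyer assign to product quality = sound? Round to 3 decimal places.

Apply Bayes' rule using the sender's strategy as the likelihood.
P(short warranty) = 0.625·0.7 + 0.375·0.2 = 0.5125
P(sound | short warranty) = (0.375·0.2) / 0.5125 = 0.075 / 0.5125 = 0.146341

0.146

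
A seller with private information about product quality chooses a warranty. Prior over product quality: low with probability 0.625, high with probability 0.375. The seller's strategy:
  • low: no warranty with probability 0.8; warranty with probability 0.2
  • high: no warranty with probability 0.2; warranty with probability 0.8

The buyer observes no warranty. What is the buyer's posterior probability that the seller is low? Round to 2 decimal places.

Apply Bayes' rule using the sender's strategy as the likelihood.
P(no warranty) = 0.625·0.8 + 0.375·0.2 = 0.575
P(low | no warranty) = (0.625·0.8) / 0.575 = 0.5 / 0.575 = 0.869565

0.87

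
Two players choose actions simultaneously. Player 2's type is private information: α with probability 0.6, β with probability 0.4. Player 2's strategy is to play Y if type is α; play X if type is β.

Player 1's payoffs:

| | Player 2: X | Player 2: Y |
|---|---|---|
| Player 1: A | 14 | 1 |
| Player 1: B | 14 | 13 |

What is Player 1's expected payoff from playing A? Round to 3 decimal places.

E[A] = 0.6·1 + 0.4·14 = 0.6 + 5.6 = 6.2

6.200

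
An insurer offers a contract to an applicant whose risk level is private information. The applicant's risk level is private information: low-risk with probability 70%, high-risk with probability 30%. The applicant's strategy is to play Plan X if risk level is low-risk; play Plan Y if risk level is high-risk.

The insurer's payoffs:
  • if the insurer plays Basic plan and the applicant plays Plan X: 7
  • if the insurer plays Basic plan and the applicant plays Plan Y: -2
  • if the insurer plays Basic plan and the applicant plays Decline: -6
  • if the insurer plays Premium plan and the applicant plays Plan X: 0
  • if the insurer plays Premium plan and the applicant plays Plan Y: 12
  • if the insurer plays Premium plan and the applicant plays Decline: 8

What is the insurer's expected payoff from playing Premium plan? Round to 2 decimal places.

E[Premium plan] = 0.7·0 + 0.3·12 = 0 + 3.6 = 3.6

3.60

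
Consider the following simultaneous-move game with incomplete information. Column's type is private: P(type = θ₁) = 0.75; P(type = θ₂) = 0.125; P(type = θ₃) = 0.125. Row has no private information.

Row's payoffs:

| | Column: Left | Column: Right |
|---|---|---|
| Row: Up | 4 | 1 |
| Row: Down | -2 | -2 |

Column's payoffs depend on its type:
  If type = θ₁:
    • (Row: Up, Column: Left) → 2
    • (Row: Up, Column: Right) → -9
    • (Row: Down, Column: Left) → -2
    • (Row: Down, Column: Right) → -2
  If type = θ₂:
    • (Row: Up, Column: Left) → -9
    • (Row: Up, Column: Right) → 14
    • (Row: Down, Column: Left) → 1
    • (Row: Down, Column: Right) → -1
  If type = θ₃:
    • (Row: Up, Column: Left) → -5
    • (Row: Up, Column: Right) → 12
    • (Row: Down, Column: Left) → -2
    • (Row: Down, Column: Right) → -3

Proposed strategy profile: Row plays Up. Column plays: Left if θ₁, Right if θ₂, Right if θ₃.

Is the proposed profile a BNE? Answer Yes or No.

Row plays Up: E[Up] = 0.75·(4) + 0.125·(1) + 0.125·(1) = 3.25; E[Down] = -2. Best-responding. ✓
Column (type θ₁), facing Up: Left gives 2, Right gives -9. Proposed Left is best. ✓
Column (type θ₂), facing Up: Left gives -9, Right gives 14. Proposed Right is best. ✓
Column (type θ₃), facing Up: Left gives -5, Right gives 12. Proposed Right is best. ✓

Yes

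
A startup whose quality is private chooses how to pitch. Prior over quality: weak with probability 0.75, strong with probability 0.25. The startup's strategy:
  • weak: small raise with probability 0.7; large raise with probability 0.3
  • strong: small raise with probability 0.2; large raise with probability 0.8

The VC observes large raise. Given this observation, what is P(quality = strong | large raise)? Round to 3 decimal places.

0.471

P(large raise) = 0.75·0.3 + 0.25·0.8 = 0.425
P(strong | large raise) = (0.25·0.8) / 0.425 = 0.2 / 0.425 = 0.470588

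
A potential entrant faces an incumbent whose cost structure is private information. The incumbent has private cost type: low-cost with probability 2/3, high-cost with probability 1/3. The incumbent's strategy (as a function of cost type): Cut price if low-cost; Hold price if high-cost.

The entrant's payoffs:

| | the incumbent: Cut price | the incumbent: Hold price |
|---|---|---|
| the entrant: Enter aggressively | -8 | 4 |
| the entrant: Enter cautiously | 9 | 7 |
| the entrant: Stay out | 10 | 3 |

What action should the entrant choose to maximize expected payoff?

Compute the entrant's expected payoff for each action, taking the expectation over the incumbent's type.
E[Enter aggressively] = 2/3·(-8) + 1/3·(4) = -4
E[Enter cautiously] = 2/3·(9) + 1/3·(7) = 25/3
E[Stay out] = 2/3·(10) + 1/3·(3) = 23/3
Best response: Enter cautiously (25/3 is the largest).

Enter cautiously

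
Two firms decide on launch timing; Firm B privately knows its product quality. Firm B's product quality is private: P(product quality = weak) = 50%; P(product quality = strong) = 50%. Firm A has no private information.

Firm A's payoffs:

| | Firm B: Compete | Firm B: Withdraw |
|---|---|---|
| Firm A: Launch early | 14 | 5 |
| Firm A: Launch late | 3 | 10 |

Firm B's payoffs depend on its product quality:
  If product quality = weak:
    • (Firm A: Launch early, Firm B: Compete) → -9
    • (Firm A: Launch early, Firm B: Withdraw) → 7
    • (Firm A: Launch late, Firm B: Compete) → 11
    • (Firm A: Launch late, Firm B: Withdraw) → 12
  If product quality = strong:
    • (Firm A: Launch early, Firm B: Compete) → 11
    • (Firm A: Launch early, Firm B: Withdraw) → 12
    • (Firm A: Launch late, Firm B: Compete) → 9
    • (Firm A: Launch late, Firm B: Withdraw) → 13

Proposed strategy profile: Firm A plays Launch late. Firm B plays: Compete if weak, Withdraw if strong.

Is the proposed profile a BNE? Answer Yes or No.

No

Firm A plays Launch late: E[Launch late] = 0.5·(3) + 0.5·(10) = 6.5; E[Launch early] = 9.5. Not best-responding. ✗
Firm B (product quality weak), facing Launch late: Compete gives 11, Withdraw gives 12. Proposed Compete is not best — profitable deviation exists. ✗
Firm B (product quality strong), facing Launch late: Compete gives 9, Withdraw gives 13. Proposed Withdraw is best. ✓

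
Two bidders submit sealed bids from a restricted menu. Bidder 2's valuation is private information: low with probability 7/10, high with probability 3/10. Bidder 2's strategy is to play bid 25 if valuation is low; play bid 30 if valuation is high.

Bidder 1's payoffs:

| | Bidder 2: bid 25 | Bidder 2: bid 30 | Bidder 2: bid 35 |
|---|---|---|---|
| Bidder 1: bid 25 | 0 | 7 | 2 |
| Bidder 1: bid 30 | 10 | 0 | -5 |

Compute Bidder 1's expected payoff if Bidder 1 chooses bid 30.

7

Take the expectation over Bidder 2's valuation, weighting each type's action by its prior probability.
E[bid 30] = 7/10·10 + 3/10·0 = 7 + 0 = 7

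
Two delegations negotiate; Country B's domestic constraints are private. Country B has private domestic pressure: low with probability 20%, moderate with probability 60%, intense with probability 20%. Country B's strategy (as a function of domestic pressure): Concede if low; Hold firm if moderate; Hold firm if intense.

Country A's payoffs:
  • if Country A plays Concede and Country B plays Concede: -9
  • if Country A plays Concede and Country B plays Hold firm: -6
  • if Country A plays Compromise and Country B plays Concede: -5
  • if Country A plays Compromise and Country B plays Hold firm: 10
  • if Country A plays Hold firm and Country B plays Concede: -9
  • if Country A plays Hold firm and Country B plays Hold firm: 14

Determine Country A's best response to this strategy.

Hold firm

E[Concede] = 0.2·(-9) + 0.6·(-6) + 0.2·(-6) = -6.6
E[Compromise] = 0.2·(-5) + 0.6·(10) + 0.2·(10) = 7
E[Hold firm] = 0.2·(-9) + 0.6·(14) + 0.2·(14) = 9.4
Best response: Hold firm (9.4 is the largest).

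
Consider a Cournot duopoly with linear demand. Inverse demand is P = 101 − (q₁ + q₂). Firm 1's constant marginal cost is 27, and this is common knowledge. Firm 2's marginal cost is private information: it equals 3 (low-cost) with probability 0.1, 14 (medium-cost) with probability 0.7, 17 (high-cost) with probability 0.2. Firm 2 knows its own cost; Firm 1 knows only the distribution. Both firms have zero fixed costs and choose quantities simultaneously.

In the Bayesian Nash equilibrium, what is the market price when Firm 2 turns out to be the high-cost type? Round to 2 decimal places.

48.92

Type-c best response for Firm 2: q₂(c) = (101 − c)/2 − q₁/2.
Firm 1 maximizes expected profit; its first-order condition is 101 − 2q₁ − E[q₂] − 27 = 0.
Substituting E[q₂] and solving: E[c₂] = 13.5, so q₁ = (101 − 2·27 + 13.5)/3 = 20.1667.
q₂(high-cost) = 31.9167, so P = 101 − (20.1667 + 31.9167) = 48.9167.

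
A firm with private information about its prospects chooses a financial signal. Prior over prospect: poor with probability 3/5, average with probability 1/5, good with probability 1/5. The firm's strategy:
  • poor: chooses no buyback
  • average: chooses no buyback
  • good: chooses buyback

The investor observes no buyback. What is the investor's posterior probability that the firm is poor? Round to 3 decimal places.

0.750

Apply Bayes' rule using the sender's strategy as the likelihood.
P(no buyback) = (3/5)·1 + (1/5)·1 + (1/5)·0 = 4/5
P(poor | no buyback) = ((3/5)·1) / (4/5) = (3/5) / (4/5) = 3/4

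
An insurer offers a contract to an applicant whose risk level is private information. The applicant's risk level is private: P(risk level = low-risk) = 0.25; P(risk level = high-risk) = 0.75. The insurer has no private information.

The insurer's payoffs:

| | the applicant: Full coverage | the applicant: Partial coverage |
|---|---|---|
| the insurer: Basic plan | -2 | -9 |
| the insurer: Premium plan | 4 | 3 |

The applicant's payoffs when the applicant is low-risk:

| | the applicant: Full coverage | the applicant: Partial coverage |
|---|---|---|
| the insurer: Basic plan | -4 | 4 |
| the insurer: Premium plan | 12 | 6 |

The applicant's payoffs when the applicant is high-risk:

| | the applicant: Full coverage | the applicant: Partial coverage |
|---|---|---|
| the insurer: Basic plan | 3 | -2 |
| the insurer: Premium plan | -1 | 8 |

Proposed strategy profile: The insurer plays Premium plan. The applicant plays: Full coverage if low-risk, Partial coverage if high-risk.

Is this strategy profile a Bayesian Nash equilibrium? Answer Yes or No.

Yes

The insurer plays Premium plan: E[Premium plan] = 0.25·(4) + 0.75·(3) = 3.25; E[Basic plan] = -7.25. Best-responding. ✓
The applicant (risk level low-risk), facing Premium plan: Full coverage gives 12, Partial coverage gives 6. Proposed Full coverage is best. ✓
The applicant (risk level high-risk), facing Premium plan: Full coverage gives -1, Partial coverage gives 8. Proposed Partial coverage is best. ✓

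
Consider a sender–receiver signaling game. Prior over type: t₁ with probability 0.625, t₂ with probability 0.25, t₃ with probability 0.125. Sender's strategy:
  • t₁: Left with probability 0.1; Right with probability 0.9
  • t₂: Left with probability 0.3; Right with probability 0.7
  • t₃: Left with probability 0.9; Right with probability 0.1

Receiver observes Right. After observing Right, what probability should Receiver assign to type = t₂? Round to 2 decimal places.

Apply Bayes' rule using the sender's strategy as the likelihood.
P(Right) = 0.625·0.9 + 0.25·0.7 + 0.125·0.1 = 0.75
P(t₂ | Right) = (0.25·0.7) / 0.75 = 0.175 / 0.75 = 0.233333

0.23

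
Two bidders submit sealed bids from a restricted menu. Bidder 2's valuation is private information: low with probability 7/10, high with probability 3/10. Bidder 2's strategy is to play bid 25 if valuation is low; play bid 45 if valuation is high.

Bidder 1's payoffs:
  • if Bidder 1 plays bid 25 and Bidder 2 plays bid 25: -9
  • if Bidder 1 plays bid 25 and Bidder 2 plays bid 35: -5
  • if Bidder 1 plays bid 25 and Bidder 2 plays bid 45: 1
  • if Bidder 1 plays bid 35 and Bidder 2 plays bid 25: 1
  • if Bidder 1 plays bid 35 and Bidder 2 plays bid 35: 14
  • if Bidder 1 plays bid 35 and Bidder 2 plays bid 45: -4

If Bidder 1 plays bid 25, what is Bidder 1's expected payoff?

-6

E[bid 25] = 7/10·(-9) + 3/10·1 = (-63/10) + 3/10 = -6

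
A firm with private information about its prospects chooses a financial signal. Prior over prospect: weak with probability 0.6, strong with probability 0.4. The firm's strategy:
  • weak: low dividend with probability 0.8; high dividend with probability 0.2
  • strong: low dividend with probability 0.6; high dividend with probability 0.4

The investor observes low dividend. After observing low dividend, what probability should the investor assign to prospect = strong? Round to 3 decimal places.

Apply Bayes' rule using the sender's strategy as the likelihood.
P(low dividend) = 0.6·0.8 + 0.4·0.6 = 0.72
P(strong | low dividend) = (0.4·0.6) / 0.72 = 0.24 / 0.72 = 0.333333

0.333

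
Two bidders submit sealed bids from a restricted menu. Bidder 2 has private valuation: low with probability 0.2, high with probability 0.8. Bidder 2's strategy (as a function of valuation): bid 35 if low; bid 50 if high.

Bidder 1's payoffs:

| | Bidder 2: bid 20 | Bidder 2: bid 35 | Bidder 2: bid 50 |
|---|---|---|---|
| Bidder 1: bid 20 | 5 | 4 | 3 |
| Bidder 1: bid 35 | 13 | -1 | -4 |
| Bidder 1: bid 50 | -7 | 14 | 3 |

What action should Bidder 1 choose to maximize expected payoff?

Compute Bidder 1's expected payoff for each action, taking the expectation over Bidder 2's type.
E[bid 20] = 0.2·(4) + 0.8·(3) = 3.2
E[bid 35] = 0.2·(-1) + 0.8·(-4) = -3.4
E[bid 50] = 0.2·(14) + 0.8·(3) = 5.2
Best response: bid 50 (5.2 is the largest).

bid 50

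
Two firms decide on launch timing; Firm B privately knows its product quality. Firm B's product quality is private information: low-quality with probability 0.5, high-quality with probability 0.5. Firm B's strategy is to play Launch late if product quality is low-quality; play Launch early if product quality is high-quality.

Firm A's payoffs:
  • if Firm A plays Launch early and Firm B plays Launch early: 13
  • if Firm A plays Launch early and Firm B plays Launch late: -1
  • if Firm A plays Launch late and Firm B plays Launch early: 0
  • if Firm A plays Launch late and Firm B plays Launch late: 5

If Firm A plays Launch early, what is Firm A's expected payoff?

E[Launch early] = 0.5·(-1) + 0.5·13 = (-0.5) + 6.5 = 6

6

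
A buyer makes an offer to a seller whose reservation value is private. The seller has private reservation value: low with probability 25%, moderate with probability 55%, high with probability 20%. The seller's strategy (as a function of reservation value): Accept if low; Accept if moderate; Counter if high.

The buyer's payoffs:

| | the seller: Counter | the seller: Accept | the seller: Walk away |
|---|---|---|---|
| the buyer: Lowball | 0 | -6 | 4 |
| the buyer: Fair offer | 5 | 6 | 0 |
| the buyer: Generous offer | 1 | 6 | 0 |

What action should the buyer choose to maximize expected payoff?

E[Lowball] = 0.25·(-6) + 0.55·(-6) + 0.2·(0) = -4.8
E[Fair offer] = 0.25·(6) + 0.55·(6) + 0.2·(5) = 5.8
E[Generous offer] = 0.25·(6) + 0.55·(6) + 0.2·(1) = 5
Best response: Fair offer (5.8 is the largest).

Fair offer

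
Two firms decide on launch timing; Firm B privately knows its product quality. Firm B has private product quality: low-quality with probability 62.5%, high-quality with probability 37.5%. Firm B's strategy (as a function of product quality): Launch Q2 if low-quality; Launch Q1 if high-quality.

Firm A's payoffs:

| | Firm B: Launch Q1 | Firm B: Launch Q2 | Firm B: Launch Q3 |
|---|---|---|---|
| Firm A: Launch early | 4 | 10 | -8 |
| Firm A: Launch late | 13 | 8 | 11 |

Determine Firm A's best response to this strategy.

Launch late

E[Launch early] = 0.625·(10) + 0.375·(4) = 7.75
E[Launch late] = 0.625·(8) + 0.375·(13) = 9.875
Best response: Launch late (9.875 is the largest).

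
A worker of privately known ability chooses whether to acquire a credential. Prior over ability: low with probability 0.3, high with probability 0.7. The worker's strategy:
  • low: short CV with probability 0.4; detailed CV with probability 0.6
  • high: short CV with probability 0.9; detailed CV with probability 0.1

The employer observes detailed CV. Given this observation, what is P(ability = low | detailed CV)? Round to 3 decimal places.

Apply Bayes' rule using the sender's strategy as the likelihood.
P(detailed CV) = 0.3·0.6 + 0.7·0.1 = 0.25
P(low | detailed CV) = (0.3·0.6) / 0.25 = 0.18 / 0.25 = 0.72

0.720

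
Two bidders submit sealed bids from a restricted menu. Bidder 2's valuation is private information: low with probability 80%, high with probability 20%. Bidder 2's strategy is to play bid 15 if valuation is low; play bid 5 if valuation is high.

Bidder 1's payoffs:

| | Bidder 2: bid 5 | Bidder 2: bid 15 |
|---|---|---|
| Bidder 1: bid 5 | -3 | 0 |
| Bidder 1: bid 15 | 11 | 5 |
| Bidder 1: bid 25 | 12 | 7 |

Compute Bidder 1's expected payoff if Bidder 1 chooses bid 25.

Take the expectation over Bidder 2's valuation, weighting each type's action by its prior probability.
E[bid 25] = 0.8·7 + 0.2·12 = 5.6 + 2.4 = 8

8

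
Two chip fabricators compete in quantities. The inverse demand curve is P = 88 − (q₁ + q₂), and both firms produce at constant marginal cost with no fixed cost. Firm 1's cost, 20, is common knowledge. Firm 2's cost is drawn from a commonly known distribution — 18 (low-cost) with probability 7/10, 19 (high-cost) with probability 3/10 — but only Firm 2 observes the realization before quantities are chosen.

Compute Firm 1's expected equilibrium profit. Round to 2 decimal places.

Firm 2 with cost c maximizes (88 − (q₁+q₂) − c)·q₂, giving q₂(c) = (88 − c − q₁)/2.
E[c₂] = 7/10·18 + 3/10·19 = 18.3
Firm 1's FOC against E[q₂] yields q₁ = (88 − 2·20 + E[c₂])/3 = (88 − 40 + 18.3)/3 = 22.1.
E[P] = 88 − (q₁ + E[q₂]) = 42.1; Firm 1's expected profit = (E[P] − 20)·q₁ = (42.1 − 20)·22.1 = 488.41.

488.41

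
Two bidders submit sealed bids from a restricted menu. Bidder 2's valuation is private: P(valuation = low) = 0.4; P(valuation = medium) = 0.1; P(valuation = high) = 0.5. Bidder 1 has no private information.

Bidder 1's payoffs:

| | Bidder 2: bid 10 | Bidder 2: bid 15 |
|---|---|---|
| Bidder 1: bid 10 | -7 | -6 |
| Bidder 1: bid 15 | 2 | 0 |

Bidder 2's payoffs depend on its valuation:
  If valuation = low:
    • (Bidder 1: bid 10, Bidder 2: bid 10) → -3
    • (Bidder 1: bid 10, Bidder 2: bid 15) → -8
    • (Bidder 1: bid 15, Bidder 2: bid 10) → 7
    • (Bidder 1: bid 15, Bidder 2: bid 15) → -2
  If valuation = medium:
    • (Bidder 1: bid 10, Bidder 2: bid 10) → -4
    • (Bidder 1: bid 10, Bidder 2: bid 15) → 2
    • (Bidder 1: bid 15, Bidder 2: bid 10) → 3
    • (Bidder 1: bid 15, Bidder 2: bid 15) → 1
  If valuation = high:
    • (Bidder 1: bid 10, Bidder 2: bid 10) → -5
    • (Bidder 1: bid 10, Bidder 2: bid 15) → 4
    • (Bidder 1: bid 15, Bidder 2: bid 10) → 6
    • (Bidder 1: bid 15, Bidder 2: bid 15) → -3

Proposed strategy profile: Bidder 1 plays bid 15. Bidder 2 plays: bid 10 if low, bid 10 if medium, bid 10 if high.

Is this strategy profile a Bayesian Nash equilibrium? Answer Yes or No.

A profile is a BNE iff every type of every player is best-responding given beliefs about the other side.
Bidder 1 plays bid 15: E[bid 15] = 0.4·(2) + 0.1·(2) + 0.5·(2) = 2; E[bid 10] = -7. Best-responding. ✓
Bidder 2 (valuation low), facing bid 15: bid 10 gives 7, bid 15 gives -2. Proposed bid 10 is best. ✓
Bidder 2 (valuation medium), facing bid 15: bid 10 gives 3, bid 15 gives 1. Proposed bid 10 is best. ✓
Bidder 2 (valuation high), facing bid 15: bid 10 gives 6, bid 15 gives -3. Proposed bid 10 is best. ✓

Yes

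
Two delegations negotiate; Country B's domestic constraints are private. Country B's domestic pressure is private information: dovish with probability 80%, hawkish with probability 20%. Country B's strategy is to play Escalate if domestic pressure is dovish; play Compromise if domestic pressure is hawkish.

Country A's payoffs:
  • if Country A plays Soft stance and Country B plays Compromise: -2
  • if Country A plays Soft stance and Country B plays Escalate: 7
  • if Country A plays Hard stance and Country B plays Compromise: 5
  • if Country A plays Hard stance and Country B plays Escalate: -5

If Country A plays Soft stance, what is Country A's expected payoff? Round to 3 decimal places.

5.200

E[Soft stance] = 0.8·7 + 0.2·(-2) = 5.6 + (-0.4) = 5.2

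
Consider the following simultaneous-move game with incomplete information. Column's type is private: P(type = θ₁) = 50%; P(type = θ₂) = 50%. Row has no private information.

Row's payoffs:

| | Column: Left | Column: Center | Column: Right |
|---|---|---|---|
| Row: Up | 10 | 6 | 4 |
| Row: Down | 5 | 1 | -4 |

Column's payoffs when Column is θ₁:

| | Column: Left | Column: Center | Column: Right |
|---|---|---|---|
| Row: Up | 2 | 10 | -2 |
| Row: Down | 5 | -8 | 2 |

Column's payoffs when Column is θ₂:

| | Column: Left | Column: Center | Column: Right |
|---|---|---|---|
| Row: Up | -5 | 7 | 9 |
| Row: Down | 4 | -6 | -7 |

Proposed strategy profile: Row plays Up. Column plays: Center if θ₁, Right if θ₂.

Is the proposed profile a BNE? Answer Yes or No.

A profile is a BNE iff every type of every player is best-responding given beliefs about the other side.
Row plays Up: E[Up] = 0.5·(6) + 0.5·(4) = 5; E[Down] = -1.5. Best-responding. ✓
Column (type θ₁), facing Up: Left gives 2, Center gives 10, Right gives -2. Proposed Center is best. ✓
Column (type θ₂), facing Up: Left gives -5, Center gives 7, Right gives 9. Proposed Right is best. ✓

Yes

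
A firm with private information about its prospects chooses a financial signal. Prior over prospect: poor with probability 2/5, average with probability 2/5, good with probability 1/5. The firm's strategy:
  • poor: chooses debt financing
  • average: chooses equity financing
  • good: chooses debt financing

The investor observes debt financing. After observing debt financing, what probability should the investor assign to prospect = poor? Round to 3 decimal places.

0.667

P(debt financing) = (2/5)·1 + (2/5)·0 + (1/5)·1 = 3/5
P(poor | debt financing) = ((2/5)·1) / (3/5) = (2/5) / (3/5) = 2/3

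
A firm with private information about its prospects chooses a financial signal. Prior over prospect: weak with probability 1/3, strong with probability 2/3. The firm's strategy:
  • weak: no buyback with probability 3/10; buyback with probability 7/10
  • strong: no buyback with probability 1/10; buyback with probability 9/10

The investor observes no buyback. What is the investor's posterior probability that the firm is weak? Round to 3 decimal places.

0.600

P(no buyback) = (1/3)·(3/10) + (2/3)·(1/10) = 1/6
P(weak | no buyback) = ((1/3)·(3/10)) / (1/6) = (1/10) / (1/6) = 3/5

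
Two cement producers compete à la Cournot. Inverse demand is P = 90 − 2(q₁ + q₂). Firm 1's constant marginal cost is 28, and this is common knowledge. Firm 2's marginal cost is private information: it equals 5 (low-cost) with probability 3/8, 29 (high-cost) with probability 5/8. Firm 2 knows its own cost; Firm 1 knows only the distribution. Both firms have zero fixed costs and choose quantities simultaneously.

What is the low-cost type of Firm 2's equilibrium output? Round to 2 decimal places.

Firm 2 with cost c maximizes (90 − 2(q₁+q₂) − c)·q₂, giving q₂(c) = (90 − c − 2q₁)/4.
E[c₂] = 3/8·5 + 5/8·29 = 20
Firm 1's FOC against E[q₂] yields q₁ = (90 − 2·28 + E[c₂])/6 = (90 − 56 + 20)/6 = 9.
q₂(low-cost) = (90 − 5 − 2·9)/4 = 16.75.

16.75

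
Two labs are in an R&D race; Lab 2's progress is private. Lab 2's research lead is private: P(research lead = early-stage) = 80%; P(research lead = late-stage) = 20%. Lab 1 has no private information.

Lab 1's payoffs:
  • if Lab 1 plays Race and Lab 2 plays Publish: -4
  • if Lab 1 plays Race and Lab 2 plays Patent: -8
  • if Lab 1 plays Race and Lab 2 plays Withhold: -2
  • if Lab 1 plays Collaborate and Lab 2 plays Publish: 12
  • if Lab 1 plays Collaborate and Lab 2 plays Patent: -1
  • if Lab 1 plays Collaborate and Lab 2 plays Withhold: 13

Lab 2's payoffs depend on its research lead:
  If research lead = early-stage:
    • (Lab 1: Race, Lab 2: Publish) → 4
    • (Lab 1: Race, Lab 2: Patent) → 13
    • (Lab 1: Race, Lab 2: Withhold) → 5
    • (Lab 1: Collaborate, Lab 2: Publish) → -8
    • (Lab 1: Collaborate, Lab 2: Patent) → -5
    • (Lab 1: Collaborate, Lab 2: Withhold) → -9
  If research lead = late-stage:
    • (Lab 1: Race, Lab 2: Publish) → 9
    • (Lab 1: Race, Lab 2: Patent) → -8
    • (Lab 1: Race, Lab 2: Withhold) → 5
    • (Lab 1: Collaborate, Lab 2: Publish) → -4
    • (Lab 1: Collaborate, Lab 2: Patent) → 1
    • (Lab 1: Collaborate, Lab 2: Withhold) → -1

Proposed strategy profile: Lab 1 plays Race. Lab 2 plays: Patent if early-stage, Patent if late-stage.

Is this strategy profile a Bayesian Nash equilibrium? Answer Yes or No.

A profile is a BNE iff every type of every player is best-responding given beliefs about the other side.
Lab 1 plays Race: E[Race] = 0.8·(-8) + 0.2·(-8) = -8; E[Collaborate] = -1. Not best-responding. ✗
Lab 2 (research lead early-stage), facing Race: Publish gives 4, Patent gives 13, Withhold gives 5. Proposed Patent is best. ✓
Lab 2 (research lead late-stage), facing Race: Publish gives 9, Patent gives -8, Withhold gives 5. Proposed Patent is not best — profitable deviation exists. ✗

No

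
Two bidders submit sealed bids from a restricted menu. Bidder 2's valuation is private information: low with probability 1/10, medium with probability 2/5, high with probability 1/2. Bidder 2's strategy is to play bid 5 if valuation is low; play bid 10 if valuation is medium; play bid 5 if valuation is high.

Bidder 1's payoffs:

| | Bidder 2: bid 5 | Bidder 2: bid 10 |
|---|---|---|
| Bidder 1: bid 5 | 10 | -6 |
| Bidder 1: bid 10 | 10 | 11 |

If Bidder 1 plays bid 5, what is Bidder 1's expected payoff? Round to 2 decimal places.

3.60

E[bid 5] = 1/10·10 + 2/5·(-6) + 1/2·10 = 1 + (-12/5) + 5 = 18/5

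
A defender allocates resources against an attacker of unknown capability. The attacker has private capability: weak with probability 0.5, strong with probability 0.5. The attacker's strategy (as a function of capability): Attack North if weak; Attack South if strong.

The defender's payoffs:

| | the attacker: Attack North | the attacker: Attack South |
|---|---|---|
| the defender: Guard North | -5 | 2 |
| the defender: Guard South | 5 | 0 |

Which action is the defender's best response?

Compute the defender's expected payoff for each action, taking the expectation over the attacker's type.
E[Guard North] = 0.5·(-5) + 0.5·(2) = -1.5
E[Guard South] = 0.5·(5) + 0.5·(0) = 2.5
Best response: Guard South (2.5 is the largest).

Guard South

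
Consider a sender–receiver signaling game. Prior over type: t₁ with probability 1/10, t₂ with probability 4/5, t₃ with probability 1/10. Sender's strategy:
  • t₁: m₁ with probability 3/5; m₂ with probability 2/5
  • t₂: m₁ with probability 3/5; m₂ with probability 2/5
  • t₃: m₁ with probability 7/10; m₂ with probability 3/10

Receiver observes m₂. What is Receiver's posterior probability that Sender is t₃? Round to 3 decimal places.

P(m₂) = (1/10)·(2/5) + (4/5)·(2/5) + (1/10)·(3/10) = 39/100
P(t₃ | m₂) = ((1/10)·(3/10)) / (39/100) = (3/100) / (39/100) = 1/13

0.077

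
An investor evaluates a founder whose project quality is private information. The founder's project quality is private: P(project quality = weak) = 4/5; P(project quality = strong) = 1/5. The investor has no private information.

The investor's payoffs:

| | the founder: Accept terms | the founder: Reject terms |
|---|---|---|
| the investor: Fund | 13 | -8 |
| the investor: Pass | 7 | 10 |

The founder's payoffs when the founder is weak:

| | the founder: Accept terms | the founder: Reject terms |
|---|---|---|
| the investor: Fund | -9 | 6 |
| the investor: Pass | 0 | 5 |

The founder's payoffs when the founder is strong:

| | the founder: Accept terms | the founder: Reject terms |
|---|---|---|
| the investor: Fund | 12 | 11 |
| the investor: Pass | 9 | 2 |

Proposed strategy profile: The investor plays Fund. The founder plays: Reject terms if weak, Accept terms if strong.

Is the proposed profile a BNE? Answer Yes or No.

No

A profile is a BNE iff every type of every player is best-responding given beliefs about the other side.
The investor plays Fund: E[Fund] = 4/5·(-8) + 1/5·(13) = -19/5; E[Pass] = 47/5. Not best-responding. ✗
The founder (project quality weak), facing Fund: Accept terms gives -9, Reject terms gives 6. Proposed Reject terms is best. ✓
The founder (project quality strong), facing Fund: Accept terms gives 12, Reject terms gives 11. Proposed Accept terms is best. ✓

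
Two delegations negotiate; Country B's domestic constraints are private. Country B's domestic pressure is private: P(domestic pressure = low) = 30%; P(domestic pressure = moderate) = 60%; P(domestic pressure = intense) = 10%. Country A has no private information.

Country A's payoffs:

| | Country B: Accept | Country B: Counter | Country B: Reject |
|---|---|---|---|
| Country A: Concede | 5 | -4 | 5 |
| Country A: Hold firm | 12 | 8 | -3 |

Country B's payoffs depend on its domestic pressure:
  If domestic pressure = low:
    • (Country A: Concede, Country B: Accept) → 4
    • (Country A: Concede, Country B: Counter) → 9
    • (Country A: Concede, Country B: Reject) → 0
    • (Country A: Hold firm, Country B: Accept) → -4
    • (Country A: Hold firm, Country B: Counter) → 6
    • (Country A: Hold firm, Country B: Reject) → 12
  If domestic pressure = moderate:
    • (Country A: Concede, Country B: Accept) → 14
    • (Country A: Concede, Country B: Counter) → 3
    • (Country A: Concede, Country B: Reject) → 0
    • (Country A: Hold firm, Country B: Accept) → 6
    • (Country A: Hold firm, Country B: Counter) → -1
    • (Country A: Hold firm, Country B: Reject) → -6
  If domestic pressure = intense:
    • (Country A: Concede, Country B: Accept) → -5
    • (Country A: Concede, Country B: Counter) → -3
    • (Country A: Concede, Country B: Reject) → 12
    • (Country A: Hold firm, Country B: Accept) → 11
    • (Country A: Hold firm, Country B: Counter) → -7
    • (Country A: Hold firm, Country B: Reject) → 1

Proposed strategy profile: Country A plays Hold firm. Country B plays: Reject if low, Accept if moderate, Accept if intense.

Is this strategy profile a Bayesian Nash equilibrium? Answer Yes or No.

Yes

Country A plays Hold firm: E[Hold firm] = 0.3·(-3) + 0.6·(12) + 0.1·(12) = 7.5; E[Concede] = 5. Best-responding. ✓
Country B (domestic pressure low), facing Hold firm: Accept gives -4, Counter gives 6, Reject gives 12. Proposed Reject is best. ✓
Country B (domestic pressure moderate), facing Hold firm: Accept gives 6, Counter gives -1, Reject gives -6. Proposed Accept is best. ✓
Country B (domestic pressure intense), facing Hold firm: Accept gives 11, Counter gives -7, Reject gives 1. Proposed Accept is best. ✓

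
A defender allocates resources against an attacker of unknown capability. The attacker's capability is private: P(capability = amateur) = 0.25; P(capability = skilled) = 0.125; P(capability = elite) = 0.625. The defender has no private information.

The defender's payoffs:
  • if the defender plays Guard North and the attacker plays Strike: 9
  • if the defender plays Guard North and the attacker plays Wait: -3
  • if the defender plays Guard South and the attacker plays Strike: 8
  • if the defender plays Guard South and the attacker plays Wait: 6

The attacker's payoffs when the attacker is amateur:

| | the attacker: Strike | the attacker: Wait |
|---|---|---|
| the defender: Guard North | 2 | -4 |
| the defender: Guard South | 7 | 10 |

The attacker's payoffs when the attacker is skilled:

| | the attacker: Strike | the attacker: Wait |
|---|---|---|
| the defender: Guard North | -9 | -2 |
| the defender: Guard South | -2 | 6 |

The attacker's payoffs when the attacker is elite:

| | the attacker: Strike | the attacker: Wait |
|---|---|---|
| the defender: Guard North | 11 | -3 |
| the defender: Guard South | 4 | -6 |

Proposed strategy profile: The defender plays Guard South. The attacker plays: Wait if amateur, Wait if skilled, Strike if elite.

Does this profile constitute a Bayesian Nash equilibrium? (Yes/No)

Yes

The defender plays Guard South: E[Guard South] = 0.25·(6) + 0.125·(6) + 0.625·(8) = 7.25; E[Guard North] = 4.5. Best-responding. ✓
The attacker (capability amateur), facing Guard South: Strike gives 7, Wait gives 10. Proposed Wait is best. ✓
The attacker (capability skilled), facing Guard South: Strike gives -2, Wait gives 6. Proposed Wait is best. ✓
The attacker (capability elite), facing Guard South: Strike gives 4, Wait gives -6. Proposed Strike is best. ✓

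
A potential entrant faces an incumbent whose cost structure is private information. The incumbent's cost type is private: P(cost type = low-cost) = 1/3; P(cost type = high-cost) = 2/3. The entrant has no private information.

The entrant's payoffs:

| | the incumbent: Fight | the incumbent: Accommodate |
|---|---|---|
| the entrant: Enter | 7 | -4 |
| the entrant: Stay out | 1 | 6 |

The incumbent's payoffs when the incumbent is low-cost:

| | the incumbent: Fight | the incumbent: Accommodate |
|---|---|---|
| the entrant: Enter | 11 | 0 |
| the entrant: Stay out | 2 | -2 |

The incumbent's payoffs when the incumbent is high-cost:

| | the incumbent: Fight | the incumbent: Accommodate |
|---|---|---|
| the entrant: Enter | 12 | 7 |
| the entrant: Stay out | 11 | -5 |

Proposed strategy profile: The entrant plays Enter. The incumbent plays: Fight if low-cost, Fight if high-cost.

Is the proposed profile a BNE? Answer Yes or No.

The entrant plays Enter: E[Enter] = 1/3·(7) + 2/3·(7) = 7; E[Stay out] = 1. Best-responding. ✓
The incumbent (cost type low-cost), facing Enter: Fight gives 11, Accommodate gives 0. Proposed Fight is best. ✓
The incumbent (cost type high-cost), facing Enter: Fight gives 12, Accommodate gives 7. Proposed Fight is best. ✓

Yes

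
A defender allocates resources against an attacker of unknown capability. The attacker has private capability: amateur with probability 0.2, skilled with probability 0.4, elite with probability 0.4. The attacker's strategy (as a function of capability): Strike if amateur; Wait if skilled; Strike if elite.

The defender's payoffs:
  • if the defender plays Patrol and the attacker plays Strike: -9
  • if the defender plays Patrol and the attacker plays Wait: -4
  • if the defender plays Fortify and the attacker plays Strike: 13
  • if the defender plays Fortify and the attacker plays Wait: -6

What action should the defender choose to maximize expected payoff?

Fortify

E[Patrol] = 0.2·(-9) + 0.4·(-4) + 0.4·(-9) = -7
E[Fortify] = 0.2·(13) + 0.4·(-6) + 0.4·(13) = 5.4
Best response: Fortify (5.4 is the largest).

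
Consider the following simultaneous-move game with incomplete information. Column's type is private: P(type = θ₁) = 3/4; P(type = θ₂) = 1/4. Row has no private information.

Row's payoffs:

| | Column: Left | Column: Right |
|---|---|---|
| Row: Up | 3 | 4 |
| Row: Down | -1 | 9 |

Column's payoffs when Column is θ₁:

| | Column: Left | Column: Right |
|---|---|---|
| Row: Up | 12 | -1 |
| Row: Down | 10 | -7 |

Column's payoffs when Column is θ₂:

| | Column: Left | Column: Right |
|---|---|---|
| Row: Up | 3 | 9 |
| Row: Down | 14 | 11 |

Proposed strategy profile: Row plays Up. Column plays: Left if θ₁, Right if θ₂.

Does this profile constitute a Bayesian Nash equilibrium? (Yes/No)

Row plays Up: E[Up] = 3/4·(3) + 1/4·(4) = 13/4; E[Down] = 3/2. Best-responding. ✓
Column (type θ₁), facing Up: Left gives 12, Right gives -1. Proposed Left is best. ✓
Column (type θ₂), facing Up: Left gives 3, Right gives 9. Proposed Right is best. ✓

Yes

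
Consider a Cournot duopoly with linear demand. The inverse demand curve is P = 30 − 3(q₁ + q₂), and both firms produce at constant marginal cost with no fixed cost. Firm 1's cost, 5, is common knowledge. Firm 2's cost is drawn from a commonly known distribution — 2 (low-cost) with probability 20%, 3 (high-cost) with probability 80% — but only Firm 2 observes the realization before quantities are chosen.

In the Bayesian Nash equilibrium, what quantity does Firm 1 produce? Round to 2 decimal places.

Firm 2 with cost c maximizes (30 − 3(q₁+q₂) − c)·q₂, giving q₂(c) = (30 − c − 3q₁)/6.
E[c₂] = 0.2·2 + 0.8·3 = 2.8
Firm 1's FOC against E[q₂] yields q₁ = (30 − 2·5 + E[c₂])/9 = (30 − 10 + 2.8)/9 = 2.53333.

2.53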